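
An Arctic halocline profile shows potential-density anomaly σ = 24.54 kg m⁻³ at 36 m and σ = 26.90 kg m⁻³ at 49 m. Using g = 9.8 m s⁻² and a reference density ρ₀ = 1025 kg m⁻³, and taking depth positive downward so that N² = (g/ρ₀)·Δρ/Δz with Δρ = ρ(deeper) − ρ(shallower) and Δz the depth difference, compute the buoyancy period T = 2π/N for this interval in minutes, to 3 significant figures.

2.51 min

Δρ = 1026.90 − 1024.54 = 2.36 kg m⁻³ over Δz = 49 − 36 = 13 m.
N² = (9.8/1025) × (2.36/13) = 1.7357 × 10⁻³ s⁻².
N = √(1.7357 × 10⁻³) = 0.041662 rad s⁻¹, so T = 2π/N = 150.81 s = 2.5135 min ≈ 2.51 min.
A positive N² confirms static stability across the interval.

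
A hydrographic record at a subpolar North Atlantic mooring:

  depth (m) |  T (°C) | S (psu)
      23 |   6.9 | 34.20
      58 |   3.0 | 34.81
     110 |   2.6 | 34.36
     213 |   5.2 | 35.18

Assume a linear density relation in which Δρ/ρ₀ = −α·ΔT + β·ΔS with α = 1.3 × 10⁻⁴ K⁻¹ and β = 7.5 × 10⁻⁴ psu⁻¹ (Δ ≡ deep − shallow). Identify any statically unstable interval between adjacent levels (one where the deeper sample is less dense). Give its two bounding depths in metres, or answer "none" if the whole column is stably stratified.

Evaluate Δρ/ρ₀ = −αΔT + βΔS across each adjacent pair:
  23–58 m: −αΔT+βΔS = −(1.3 × 10⁻⁴)(-3.9)+(7.5 × 10⁻⁴)(+0.61) = 9.6 × 10⁻⁴ → stable
  58–110 m: −αΔT+βΔS = −(1.3 × 10⁻⁴)(-0.4)+(7.5 × 10⁻⁴)(-0.45) = -2.9 × 10⁻⁴ → UNSTABLE
  110–213 m: −αΔT+βΔS = −(1.3 × 10⁻⁴)(+2.6)+(7.5 × 10⁻⁴)(+0.82) = 2.8 × 10⁻⁴ → stable
The 58–110 m interval has Δρ < 0: lighter water underlies denser water.

58–110 m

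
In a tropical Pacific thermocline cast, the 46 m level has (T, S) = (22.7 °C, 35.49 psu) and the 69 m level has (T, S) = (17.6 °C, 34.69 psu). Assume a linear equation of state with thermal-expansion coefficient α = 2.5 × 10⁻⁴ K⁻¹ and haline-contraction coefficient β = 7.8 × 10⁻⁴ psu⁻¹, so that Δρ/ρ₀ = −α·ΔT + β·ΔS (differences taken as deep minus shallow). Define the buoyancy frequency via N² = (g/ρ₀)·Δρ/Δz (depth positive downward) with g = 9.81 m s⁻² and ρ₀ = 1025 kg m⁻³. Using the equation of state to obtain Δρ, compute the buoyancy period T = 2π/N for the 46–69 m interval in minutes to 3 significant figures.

ΔT = -5.1 K, ΔS = -0.80 psu (deep − shallow).
Δρ/ρ₀ = −αΔT + βΔS = 1.275 × 10⁻³ − 6.24 × 10⁻⁴ = 6.51 × 10⁻⁴, so Δρ ≈ 0.6673 kg m⁻³.
N² = (g/ρ₀)·Δρ/Δz = g·(Δρ/ρ₀)/Δz = 9.81 × 6.51 × 10⁻⁴ / 23 = 2.7767 × 10⁻⁴ s⁻².
N = √(2.7767 × 10⁻⁴) = 0.016663 rad s⁻¹ → T = 2π/N = 377.07 s = 6.2845 min ≈ 6.28 min.

6.28 min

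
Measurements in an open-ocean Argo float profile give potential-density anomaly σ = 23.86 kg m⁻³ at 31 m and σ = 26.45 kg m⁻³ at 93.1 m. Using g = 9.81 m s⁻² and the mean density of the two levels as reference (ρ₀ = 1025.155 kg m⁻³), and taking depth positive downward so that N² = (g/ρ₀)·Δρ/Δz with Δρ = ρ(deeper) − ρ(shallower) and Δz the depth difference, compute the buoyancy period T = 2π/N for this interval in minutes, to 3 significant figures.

5.24 min

Δρ = 1026.45 − 1023.86 = 2.59 kg m⁻³ over Δz = 93.1 − 31 = 62.1 m.
N² = (9.81/1025.155) × (2.59/62.1) = 3.9911 × 10⁻⁴ s⁻².
N = √(3.9911 × 10⁻⁴) = 0.019978 rad s⁻¹, so T = 2π/N = 314.51 s = 5.2418 min ≈ 5.24 min.
A positive N² confirms static stability across the interval.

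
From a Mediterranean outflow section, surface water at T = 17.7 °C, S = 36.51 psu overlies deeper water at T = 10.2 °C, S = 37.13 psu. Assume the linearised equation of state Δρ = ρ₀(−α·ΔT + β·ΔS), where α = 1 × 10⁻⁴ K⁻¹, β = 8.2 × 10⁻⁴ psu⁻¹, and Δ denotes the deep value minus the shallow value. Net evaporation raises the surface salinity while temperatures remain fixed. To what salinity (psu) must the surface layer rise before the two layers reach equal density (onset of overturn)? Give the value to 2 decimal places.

Neutral buoyancy requires −α(T_deep − T_surf) + β(S_deep − S_surf′) = 0.
S_surf′ = S_deep − (α/β)·ΔT = 37.13 − (1 × 10⁻⁴/8.2 × 10⁻⁴)·(-7.5) = 38.0446 psu.
Increase required: 38.0446 − 36.51 = 1.5346 psu.

38.04 psu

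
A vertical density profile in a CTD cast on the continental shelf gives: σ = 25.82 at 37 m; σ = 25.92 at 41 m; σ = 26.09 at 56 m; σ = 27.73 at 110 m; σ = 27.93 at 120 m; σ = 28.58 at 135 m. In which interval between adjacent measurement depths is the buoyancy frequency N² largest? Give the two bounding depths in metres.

Compute the density gradient over each adjacent pair:
  37–41 m: Δρ/Δz = 0.10/4 = 0.025 kg m⁻⁴
  41–56 m: Δρ/Δz = 0.17/15 = 0.011 kg m⁻⁴
  56–110 m: Δρ/Δz = 1.64/54 = 0.030 kg m⁻⁴
  110–120 m: Δρ/Δz = 0.20/10 = 0.020 kg m⁻⁴
  120–135 m: Δρ/Δz = 0.65/15 = 0.043 kg m⁻⁴
The largest gradient is in the 120–135 m interval — the pycnocline.

120–135 m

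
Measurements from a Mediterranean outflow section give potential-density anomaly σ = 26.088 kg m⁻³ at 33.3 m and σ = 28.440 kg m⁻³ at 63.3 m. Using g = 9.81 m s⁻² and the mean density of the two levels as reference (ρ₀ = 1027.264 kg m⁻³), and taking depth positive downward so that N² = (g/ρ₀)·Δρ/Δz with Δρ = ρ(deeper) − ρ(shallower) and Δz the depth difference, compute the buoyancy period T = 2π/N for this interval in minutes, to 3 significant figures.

3.83 min

Δρ = 1028.440 − 1026.088 = 2.352 kg m⁻³ over Δz = 63.3 − 33.3 = 30 m.
N² = (9.81/1027.264) × (2.352/30) = 7.4869 × 10⁻⁴ s⁻².
N = √(7.4869 × 10⁻⁴) = 0.027362 rad s⁻¹, so T = 2π/N = 229.63 s = 3.8272 min ≈ 3.83 min.
N² > 0, so the interval is statically stable.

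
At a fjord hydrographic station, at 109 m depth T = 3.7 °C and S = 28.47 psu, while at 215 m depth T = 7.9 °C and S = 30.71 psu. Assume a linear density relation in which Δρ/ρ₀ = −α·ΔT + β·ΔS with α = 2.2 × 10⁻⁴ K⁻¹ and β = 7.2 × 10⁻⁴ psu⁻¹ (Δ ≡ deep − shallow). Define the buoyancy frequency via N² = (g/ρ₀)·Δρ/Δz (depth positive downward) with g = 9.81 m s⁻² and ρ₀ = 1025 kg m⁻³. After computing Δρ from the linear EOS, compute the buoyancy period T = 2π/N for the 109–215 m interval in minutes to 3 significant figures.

ΔT = +4.2 K, ΔS = +2.24 psu (deep − shallow).
Δρ/ρ₀ = −αΔT + βΔS = -9.24 × 10⁻⁴ + 1.6128 × 10⁻³ = 6.888 × 10⁻⁴, so Δρ ≈ 0.7060 kg m⁻³.
N² = (g/ρ₀)·Δρ/Δz = g·(Δρ/ρ₀)/Δz = 9.81 × 6.888 × 10⁻⁴ / 106 = 6.3746 × 10⁻⁵ s⁻².
N = √(6.3746 × 10⁻⁵) = 7.9841 × 10⁻³ rad s⁻¹ → T = 2π/N = 786.96 s = 13.116 min ≈ 13.1 min.

13.1 min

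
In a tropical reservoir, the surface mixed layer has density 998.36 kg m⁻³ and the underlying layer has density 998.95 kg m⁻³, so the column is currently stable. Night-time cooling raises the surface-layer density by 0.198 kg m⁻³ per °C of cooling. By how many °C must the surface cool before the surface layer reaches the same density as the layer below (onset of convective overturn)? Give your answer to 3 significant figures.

Density deficit of the surface layer: 998.95 − 998.36 = 0.59 kg m⁻³.
Required change = 0.59 / 0.198 = 2.98 °C.

2.98 °C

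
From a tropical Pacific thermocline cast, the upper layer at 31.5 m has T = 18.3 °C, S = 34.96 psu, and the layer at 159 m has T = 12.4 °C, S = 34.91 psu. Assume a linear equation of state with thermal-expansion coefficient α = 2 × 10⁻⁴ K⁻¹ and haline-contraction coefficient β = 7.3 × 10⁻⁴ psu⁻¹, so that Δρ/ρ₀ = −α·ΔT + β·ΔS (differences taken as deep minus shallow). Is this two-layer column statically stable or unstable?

stable

ΔT = 12.4 − 18.3 = -5.9 K and ΔS = 34.91 − 34.96 = -0.05 psu (deep − shallow).
−αΔT = 1.18 × 10⁻³; βΔS = -3.65 × 10⁻⁵; sum Δρ/ρ₀ = 1.1435 × 10⁻³.
Δρ/ρ₀ > 0, so Δρ > 0: deeper water is denser → statically stable.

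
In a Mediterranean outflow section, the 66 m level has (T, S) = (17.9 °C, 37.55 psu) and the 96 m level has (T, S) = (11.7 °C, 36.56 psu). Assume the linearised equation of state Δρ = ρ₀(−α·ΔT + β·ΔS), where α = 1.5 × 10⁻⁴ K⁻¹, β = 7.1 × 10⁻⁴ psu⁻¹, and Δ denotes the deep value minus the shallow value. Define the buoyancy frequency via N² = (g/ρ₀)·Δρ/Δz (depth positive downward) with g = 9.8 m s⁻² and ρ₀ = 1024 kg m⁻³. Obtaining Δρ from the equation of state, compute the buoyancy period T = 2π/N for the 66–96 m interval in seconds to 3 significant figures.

729 s

ΔT = -6.2 K, ΔS = -0.99 psu (deep − shallow).
Δρ/ρ₀ = −αΔT + βΔS = 9.30 × 10⁻⁴ − 7.029 × 10⁻⁴ = 2.271 × 10⁻⁴, so Δρ ≈ 0.2326 kg m⁻³.
N² = (g/ρ₀)·Δρ/Δz = g·(Δρ/ρ₀)/Δz = 9.8 × 2.271 × 10⁻⁴ / 30 = 7.4186 × 10⁻⁵ s⁻².
N = √(7.4186 × 10⁻⁵) = 8.6131 × 10⁻³ rad s⁻¹ → T = 2π/N = 729.49 s ≈ 729 s.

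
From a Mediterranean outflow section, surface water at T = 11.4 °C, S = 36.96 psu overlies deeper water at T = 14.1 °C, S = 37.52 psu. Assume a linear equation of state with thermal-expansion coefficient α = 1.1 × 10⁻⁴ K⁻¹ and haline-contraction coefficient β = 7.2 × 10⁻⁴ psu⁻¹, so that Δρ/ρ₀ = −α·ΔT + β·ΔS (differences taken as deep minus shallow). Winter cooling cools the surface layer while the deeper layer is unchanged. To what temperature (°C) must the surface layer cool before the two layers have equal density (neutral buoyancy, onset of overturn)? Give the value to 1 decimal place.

Neutral buoyancy requires Δρ = 0, i.e. −α(T_deep − T_surf′) + β(S_deep − S_surf) = 0.
T_surf′ = T_deep − (β/α)·ΔS = 14.1 − (7.2 × 10⁻⁴/1.1 × 10⁻⁴)·(+0.56) = 10.435 °C.
Cooling required: 11.4 − (10.435) = 0.965 °C.

10.4 °C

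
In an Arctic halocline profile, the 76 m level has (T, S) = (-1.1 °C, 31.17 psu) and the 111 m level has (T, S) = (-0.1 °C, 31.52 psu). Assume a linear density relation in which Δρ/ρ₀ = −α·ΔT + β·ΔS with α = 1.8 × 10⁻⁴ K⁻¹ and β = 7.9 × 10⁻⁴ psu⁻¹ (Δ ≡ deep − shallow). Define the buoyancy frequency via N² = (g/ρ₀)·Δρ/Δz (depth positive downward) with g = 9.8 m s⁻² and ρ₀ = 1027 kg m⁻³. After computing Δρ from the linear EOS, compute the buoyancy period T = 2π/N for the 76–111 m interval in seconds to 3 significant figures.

ΔT = +1.0 K, ΔS = +0.35 psu (deep − shallow).
Δρ/ρ₀ = −αΔT + βΔS = -1.80 × 10⁻⁴ + 2.765 × 10⁻⁴ = 9.65 × 10⁻⁵, so Δρ ≈ 0.09911 kg m⁻³.
N² = (g/ρ₀)·Δρ/Δz = g·(Δρ/ρ₀)/Δz = 9.8 × 9.65 × 10⁻⁵ / 35 = 2.7020 × 10⁻⁵ s⁻².
N = √(2.7020 × 10⁻⁵) = 5.1981 × 10⁻³ rad s⁻¹ → T = 2π/N = 1.2087 × 10³ s ≈ 1.21 × 10³ s.

1.21 × 10³ s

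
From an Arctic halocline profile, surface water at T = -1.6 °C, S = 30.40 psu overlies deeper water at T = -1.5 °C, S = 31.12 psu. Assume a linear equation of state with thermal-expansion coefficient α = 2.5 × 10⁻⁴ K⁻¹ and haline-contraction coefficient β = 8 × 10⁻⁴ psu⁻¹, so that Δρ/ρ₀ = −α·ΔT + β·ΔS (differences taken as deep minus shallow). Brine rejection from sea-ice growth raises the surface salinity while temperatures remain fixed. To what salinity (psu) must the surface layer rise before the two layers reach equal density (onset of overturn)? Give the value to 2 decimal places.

31.09 psu

Neutral buoyancy requires −α(T_deep − T_surf) + β(S_deep − S_surf′) = 0.
S_surf′ = S_deep − (α/β)·ΔT = 31.12 − (2.5 × 10⁻⁴/8 × 10⁻⁴)·(+0.1) = 31.0888 psu.
Increase required: 31.0888 − 30.40 = 0.6888 psu.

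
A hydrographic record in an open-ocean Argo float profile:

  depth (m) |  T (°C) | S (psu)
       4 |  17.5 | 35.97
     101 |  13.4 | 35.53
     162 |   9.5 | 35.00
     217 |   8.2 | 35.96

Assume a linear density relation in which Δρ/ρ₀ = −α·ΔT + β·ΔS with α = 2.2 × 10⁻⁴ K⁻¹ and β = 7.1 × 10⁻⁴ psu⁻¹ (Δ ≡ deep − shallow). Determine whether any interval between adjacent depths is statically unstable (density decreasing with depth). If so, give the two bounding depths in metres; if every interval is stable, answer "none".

Evaluate Δρ/ρ₀ = −αΔT + βΔS across each adjacent pair:
  4–101 m: −αΔT+βΔS = −(2.2 × 10⁻⁴)(-4.1)+(7.1 × 10⁻⁴)(-0.44) = 5.9 × 10⁻⁴ → stable
  101–162 m: −αΔT+βΔS = −(2.2 × 10⁻⁴)(-3.9)+(7.1 × 10⁻⁴)(-0.53) = 4.8 × 10⁻⁴ → stable
  162–217 m: −αΔT+βΔS = −(2.2 × 10⁻⁴)(-1.3)+(7.1 × 10⁻⁴)(+0.96) = 9.7 × 10⁻⁴ → stable
Every interval has Δρ > 0: the column is stably stratified throughout.

none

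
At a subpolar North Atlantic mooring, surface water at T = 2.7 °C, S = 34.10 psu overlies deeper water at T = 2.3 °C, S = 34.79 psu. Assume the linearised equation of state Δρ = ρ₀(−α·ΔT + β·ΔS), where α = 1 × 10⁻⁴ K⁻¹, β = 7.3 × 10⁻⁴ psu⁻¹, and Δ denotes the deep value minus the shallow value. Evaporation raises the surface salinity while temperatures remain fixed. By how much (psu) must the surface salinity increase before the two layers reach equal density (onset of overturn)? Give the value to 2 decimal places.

0.74 psu

Neutral buoyancy requires −α(T_deep − T_surf) + β(S_deep − S_surf′) = 0.
S_surf′ = S_deep − (α/β)·ΔT = 34.79 − (1 × 10⁻⁴/7.3 × 10⁻⁴)·(-0.4) = 34.8448 psu.
Increase required: 34.8448 − 34.10 = 0.7448 psu.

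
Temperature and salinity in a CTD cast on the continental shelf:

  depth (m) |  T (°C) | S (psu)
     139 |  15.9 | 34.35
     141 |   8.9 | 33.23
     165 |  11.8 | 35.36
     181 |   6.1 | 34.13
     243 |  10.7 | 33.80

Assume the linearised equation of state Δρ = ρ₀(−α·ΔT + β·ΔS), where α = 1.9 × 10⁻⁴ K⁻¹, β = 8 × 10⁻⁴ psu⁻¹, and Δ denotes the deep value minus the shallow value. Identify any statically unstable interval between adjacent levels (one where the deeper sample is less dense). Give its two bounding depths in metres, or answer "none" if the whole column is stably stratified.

Evaluate Δρ/ρ₀ = −αΔT + βΔS across each adjacent pair:
  139–141 m: −αΔT+βΔS = −(1.9 × 10⁻⁴)(-7.0)+(8 × 10⁻⁴)(-1.12) = 4.3 × 10⁻⁴ → stable
  141–165 m: −αΔT+βΔS = −(1.9 × 10⁻⁴)(+2.9)+(8 × 10⁻⁴)(+2.13) = 1.2 × 10⁻³ → stable
  165–181 m: −αΔT+βΔS = −(1.9 × 10⁻⁴)(-5.7)+(8 × 10⁻⁴)(-1.23) = 9.9 × 10⁻⁵ → stable
  181–243 m: −αΔT+βΔS = −(1.9 × 10⁻⁴)(+4.6)+(8 × 10⁻⁴)(-0.33) = -1.1 × 10⁻³ → UNSTABLE
The 181–243 m interval has Δρ < 0: lighter water underlies denser water.

181–243 m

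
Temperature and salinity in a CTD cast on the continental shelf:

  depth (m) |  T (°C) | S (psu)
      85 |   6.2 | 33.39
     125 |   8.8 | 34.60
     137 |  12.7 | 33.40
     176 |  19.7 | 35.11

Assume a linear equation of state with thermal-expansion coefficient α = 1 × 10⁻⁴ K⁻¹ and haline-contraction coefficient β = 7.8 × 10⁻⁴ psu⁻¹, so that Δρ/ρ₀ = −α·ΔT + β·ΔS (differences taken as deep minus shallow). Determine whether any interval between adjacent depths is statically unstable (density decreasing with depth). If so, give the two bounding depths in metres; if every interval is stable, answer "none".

Evaluate Δρ/ρ₀ = −αΔT + βΔS across each adjacent pair:
  85–125 m: −αΔT+βΔS = −(1 × 10⁻⁴)(+2.6)+(7.8 × 10⁻⁴)(+1.21) = 6.8 × 10⁻⁴ → stable
  125–137 m: −αΔT+βΔS = −(1 × 10⁻⁴)(+3.9)+(7.8 × 10⁻⁴)(-1.20) = -1.3 × 10⁻³ → UNSTABLE
  137–176 m: −αΔT+βΔS = −(1 × 10⁻⁴)(+7.0)+(7.8 × 10⁻⁴)(+1.71) = 6.3 × 10⁻⁴ → stable
The 125–137 m interval has Δρ < 0: lighter water underlies denser water.

125–137 m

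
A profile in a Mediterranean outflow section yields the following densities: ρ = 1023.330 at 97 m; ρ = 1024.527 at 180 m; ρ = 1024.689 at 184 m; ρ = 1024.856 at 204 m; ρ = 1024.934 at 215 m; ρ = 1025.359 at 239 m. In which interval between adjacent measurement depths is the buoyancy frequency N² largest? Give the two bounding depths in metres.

180–184 m

Compute the density gradient over each adjacent pair:
  97–180 m: Δρ/Δz = 1.197/83 = 0.014 kg m⁻⁴
  180–184 m: Δρ/Δz = 0.162/4 = 0.041 kg m⁻⁴
  184–204 m: Δρ/Δz = 0.167/20 = 8.3 × 10⁻³ kg m⁻⁴
  204–215 m: Δρ/Δz = 0.078/11 = 7.1 × 10⁻³ kg m⁻⁴
  215–239 m: Δρ/Δz = 0.425/24 = 0.018 kg m⁻⁴
The largest gradient is in the 180–184 m interval — the pycnocline.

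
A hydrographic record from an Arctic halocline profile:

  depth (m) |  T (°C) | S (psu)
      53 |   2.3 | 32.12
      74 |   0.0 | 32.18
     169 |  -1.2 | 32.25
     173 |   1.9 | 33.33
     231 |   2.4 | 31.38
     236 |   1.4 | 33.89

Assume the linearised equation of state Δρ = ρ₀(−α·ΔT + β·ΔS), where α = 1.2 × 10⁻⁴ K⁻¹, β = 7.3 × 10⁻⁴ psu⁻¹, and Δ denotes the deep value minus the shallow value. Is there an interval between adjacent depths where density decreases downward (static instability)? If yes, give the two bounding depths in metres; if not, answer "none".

173–231 m

Evaluate Δρ/ρ₀ = −αΔT + βΔS across each adjacent pair:
  53–74 m: −αΔT+βΔS = −(1.2 × 10⁻⁴)(-2.3)+(7.3 × 10⁻⁴)(+0.06) = 3.2 × 10⁻⁴ → stable
  74–169 m: −αΔT+βΔS = −(1.2 × 10⁻⁴)(-1.2)+(7.3 × 10⁻⁴)(+0.07) = 2.0 × 10⁻⁴ → stable
  169–173 m: −αΔT+βΔS = −(1.2 × 10⁻⁴)(+3.1)+(7.3 × 10⁻⁴)(+1.08) = 4.2 × 10⁻⁴ → stable
  173–231 m: −αΔT+βΔS = −(1.2 × 10⁻⁴)(+0.5)+(7.3 × 10⁻⁴)(-1.95) = -1.5 × 10⁻³ → UNSTABLE
  231–236 m: −αΔT+βΔS = −(1.2 × 10⁻⁴)(-1.0)+(7.3 × 10⁻⁴)(+2.51) = 2.0 × 10⁻³ → stable
The 173–231 m interval has Δρ < 0: lighter water underlies denser water.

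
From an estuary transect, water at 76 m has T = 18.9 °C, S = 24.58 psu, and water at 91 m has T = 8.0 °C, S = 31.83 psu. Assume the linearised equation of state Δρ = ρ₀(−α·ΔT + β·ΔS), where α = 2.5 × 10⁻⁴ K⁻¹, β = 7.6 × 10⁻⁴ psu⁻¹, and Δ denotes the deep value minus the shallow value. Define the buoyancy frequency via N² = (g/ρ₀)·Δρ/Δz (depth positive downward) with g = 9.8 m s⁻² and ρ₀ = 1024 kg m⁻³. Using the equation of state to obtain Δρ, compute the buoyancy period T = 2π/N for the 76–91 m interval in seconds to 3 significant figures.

85.7 s

ΔT = -10.9 K, ΔS = +7.25 psu (deep − shallow).
Δρ/ρ₀ = −αΔT + βΔS = 2.725 × 10⁻³ + 5.51 × 10⁻³ = 8.235 × 10⁻³, so Δρ ≈ 8.433 kg m⁻³.
N² = (g/ρ₀)·Δρ/Δz = g·(Δρ/ρ₀)/Δz = 9.8 × 8.235 × 10⁻³ / 15 = 5.3802 × 10⁻³ s⁻².
N = √(5.3802 × 10⁻³) = 0.073350 rad s⁻¹ → T = 2π/N = 85.660 s ≈ 85.7 s.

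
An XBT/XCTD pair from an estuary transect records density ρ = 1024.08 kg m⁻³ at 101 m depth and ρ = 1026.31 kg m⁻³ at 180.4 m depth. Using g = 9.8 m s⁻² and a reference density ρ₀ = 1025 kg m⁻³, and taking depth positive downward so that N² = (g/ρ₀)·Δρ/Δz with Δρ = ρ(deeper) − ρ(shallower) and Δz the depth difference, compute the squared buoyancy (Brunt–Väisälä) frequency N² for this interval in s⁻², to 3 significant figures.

2.69 × 10⁻⁴ s⁻²

Δρ = 1026.31 − 1024.08 = 2.23 kg m⁻³ over Δz = 180.4 − 101 = 79.4 m.
N² = (9.8/1025) × (2.23/79.4) = 2.6853 × 10⁻⁴ s⁻² ≈ 2.69 × 10⁻⁴ s⁻².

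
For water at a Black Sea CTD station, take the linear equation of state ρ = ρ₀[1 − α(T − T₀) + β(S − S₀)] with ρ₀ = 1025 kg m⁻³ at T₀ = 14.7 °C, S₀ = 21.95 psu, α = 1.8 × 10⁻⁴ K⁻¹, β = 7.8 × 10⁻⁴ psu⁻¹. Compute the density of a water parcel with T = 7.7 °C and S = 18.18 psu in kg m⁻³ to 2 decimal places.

T − T₀ = -7.0 K, S − S₀ = -3.77 psu.
Bracket = 1 − α·(-7.0) + β·(-3.77) = 1 + (-1.6806 × 10⁻³) = 0.9983194.
ρ = 1025 × 0.9983194 = 1023.28 kg m⁻³.

1023.28 kg m⁻³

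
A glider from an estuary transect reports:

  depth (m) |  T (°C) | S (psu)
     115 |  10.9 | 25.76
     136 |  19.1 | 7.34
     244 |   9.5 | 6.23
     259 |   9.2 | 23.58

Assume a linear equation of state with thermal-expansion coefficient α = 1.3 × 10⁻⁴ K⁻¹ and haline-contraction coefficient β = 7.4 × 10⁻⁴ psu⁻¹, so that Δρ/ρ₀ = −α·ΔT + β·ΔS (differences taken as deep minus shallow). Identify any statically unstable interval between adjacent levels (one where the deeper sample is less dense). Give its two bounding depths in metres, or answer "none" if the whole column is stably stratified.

Evaluate Δρ/ρ₀ = −αΔT + βΔS across each adjacent pair:
  115–136 m: −αΔT+βΔS = −(1.3 × 10⁻⁴)(+8.2)+(7.4 × 10⁻⁴)(-18.42) = -0.015 → UNSTABLE
  136–244 m: −αΔT+βΔS = −(1.3 × 10⁻⁴)(-9.6)+(7.4 × 10⁻⁴)(-1.11) = 4.3 × 10⁻⁴ → stable
  244–259 m: −αΔT+βΔS = −(1.3 × 10⁻⁴)(-0.3)+(7.4 × 10⁻⁴)(+17.35) = 0.013 → stable
The 115–136 m interval has Δρ < 0: lighter water underlies denser water.

115–136 m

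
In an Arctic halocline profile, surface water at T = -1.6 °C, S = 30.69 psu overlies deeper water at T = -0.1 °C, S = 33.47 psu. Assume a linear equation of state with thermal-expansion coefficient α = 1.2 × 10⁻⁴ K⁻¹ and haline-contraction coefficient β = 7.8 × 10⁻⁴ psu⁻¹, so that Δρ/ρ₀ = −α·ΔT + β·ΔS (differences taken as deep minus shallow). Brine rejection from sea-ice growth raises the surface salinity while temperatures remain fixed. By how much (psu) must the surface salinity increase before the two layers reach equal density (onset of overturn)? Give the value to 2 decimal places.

2.55 psu

Neutral buoyancy requires −α(T_deep − T_surf) + β(S_deep − S_surf′) = 0.
S_surf′ = S_deep − (α/β)·ΔT = 33.47 − (1.2 × 10⁻⁴/7.8 × 10⁻⁴)·(+1.5) = 33.2392 psu.
Increase required: 33.2392 − 30.69 = 2.5492 psu.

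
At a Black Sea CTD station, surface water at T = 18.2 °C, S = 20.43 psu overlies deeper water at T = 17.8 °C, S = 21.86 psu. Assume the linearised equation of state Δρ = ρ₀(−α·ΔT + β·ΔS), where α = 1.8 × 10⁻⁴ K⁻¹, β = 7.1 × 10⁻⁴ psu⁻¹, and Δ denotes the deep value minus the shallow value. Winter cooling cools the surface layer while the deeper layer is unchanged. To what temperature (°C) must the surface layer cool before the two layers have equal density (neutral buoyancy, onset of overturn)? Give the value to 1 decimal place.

Neutral buoyancy requires Δρ = 0, i.e. −α(T_deep − T_surf′) + β(S_deep − S_surf) = 0.
T_surf′ = T_deep − (β/α)·ΔS = 17.8 − (7.1 × 10⁻⁴/1.8 × 10⁻⁴)·(+1.43) = 12.159 °C.
Cooling required: 18.2 − (12.159) = 6.041 °C.

12.2 °C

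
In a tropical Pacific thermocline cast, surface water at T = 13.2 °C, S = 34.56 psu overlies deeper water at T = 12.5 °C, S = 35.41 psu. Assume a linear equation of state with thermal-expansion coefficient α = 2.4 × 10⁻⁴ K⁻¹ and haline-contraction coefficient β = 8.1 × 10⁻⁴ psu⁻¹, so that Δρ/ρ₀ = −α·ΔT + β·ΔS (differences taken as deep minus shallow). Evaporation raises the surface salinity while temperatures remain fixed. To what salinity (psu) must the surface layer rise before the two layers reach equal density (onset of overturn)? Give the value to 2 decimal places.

35.62 psu

Neutral buoyancy requires −α(T_deep − T_surf) + β(S_deep − S_surf′) = 0.
S_surf′ = S_deep − (α/β)·ΔT = 35.41 − (2.4 × 10⁻⁴/8.1 × 10⁻⁴)·(-0.7) = 35.6174 psu.
Increase required: 35.6174 − 34.56 = 1.0574 psu.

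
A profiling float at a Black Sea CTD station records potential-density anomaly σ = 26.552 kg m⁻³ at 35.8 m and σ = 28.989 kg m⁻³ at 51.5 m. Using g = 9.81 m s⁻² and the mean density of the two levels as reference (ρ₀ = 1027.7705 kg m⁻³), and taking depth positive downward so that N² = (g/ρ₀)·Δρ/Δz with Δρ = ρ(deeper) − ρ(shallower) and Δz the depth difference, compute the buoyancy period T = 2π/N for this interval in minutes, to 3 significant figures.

2.72 min

Δρ = 1028.989 − 1026.552 = 2.437 kg m⁻³ over Δz = 51.5 − 35.8 = 15.7 m.
N² = (9.81/1027.7705) × (2.437/15.7) = 1.4816 × 10⁻³ s⁻².
N = √(1.4816 × 10⁻³) = 0.038492 rad s⁻¹, so T = 2π/N = 163.23 s = 2.7205 min ≈ 2.72 min.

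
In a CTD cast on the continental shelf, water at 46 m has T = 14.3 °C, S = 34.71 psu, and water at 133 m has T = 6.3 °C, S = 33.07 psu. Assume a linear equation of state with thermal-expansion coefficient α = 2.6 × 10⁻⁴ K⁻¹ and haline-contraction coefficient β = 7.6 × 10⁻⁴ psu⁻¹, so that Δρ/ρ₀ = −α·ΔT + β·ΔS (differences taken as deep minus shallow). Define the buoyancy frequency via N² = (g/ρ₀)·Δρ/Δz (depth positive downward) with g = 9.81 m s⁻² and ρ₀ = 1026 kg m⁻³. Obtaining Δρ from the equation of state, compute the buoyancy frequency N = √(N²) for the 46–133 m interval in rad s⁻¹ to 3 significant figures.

9.70 × 10⁻³ rad s⁻¹

ΔT = -8.0 K, ΔS = -1.64 psu (deep − shallow).
Δρ/ρ₀ = −αΔT + βΔS = 2.08 × 10⁻³ − 1.2464 × 10⁻³ = 8.336 × 10⁻⁴, so Δρ ≈ 0.8553 kg m⁻³.
N² = (g/ρ₀)·Δρ/Δz = g·(Δρ/ρ₀)/Δz = 9.81 × 8.336 × 10⁻⁴ / 87 = 9.3996 × 10⁻⁵ s⁻².
N = √(9.3996 × 10⁻⁵) = 9.6952 × 10⁻³ rad s⁻¹ ≈ 9.70 × 10⁻³ rad s⁻¹.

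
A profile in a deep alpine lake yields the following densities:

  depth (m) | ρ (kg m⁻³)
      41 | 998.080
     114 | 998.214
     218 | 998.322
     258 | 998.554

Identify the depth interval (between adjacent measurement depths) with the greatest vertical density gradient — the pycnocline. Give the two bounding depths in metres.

218–258 m

Compute the density gradient over each adjacent pair:
  41–114 m: Δρ/Δz = 0.134/73 = 1.8 × 10⁻³ kg m⁻⁴
  114–218 m: Δρ/Δz = 0.108/104 = 1.0 × 10⁻³ kg m⁻⁴
  218–258 m: Δρ/Δz = 0.232/40 = 5.8 × 10⁻³ kg m⁻⁴
The largest gradient is in the 218–258 m interval — the pycnocline.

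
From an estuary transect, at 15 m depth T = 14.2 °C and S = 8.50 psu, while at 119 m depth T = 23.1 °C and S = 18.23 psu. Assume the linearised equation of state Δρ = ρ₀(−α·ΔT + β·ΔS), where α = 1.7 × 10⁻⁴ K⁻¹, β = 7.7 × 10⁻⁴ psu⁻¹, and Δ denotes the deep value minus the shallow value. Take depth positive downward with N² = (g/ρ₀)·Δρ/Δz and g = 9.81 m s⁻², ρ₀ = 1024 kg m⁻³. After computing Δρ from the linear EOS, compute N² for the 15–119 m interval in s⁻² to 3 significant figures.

ΔT = +8.9 K, ΔS = +9.73 psu (deep − shallow).
Δρ/ρ₀ = −αΔT + βΔS = -1.513 × 10⁻³ + 7.4921 × 10⁻³ = 5.9791 × 10⁻³, so Δρ ≈ 6.123 kg m⁻³.
N² = (g/ρ₀)·Δρ/Δz = g·(Δρ/ρ₀)/Δz = 9.81 × 5.9791 × 10⁻³ / 104 = 5.6399 × 10⁻⁴ s⁻² ≈ 5.64 × 10⁻⁴ s⁻².

5.64 × 10⁻⁴ s⁻²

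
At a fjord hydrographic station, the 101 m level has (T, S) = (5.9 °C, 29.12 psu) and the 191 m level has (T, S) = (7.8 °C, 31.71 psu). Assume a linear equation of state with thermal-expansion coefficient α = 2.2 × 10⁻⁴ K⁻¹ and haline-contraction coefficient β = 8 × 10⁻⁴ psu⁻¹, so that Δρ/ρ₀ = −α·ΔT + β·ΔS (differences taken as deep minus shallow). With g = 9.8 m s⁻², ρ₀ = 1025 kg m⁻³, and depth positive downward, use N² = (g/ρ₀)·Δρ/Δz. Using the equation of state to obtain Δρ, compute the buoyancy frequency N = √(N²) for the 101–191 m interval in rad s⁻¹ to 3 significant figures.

ΔT = +1.9 K, ΔS = +2.59 psu (deep − shallow).
Δρ/ρ₀ = −αΔT + βΔS = -4.18 × 10⁻⁴ + 2.072 × 10⁻³ = 1.654 × 10⁻³, so Δρ ≈ 1.695 kg m⁻³.
N² = (g/ρ₀)·Δρ/Δz = g·(Δρ/ρ₀)/Δz = 9.8 × 1.654 × 10⁻³ / 90 = 1.8010 × 10⁻⁴ s⁻².
N = √(1.8010 × 10⁻⁴) = 0.013420 rad s⁻¹ ≈ 0.0134 rad s⁻¹.

0.0134 rad s⁻¹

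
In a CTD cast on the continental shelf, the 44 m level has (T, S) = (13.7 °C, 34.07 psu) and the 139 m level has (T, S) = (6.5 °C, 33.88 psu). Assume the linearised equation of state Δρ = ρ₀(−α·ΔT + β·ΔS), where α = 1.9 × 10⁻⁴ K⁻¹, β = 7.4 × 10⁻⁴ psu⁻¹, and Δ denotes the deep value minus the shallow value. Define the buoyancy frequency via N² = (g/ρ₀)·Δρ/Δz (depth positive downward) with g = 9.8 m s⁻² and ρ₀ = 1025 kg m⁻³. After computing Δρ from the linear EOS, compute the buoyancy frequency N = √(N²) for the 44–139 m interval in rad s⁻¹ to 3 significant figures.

ΔT = -7.2 K, ΔS = -0.19 psu (deep − shallow).
Δρ/ρ₀ = −αΔT + βΔS = 1.368 × 10⁻³ − 1.406 × 10⁻⁴ = 1.2274 × 10⁻³, so Δρ ≈ 1.258 kg m⁻³.
N² = (g/ρ₀)·Δρ/Δz = g·(Δρ/ρ₀)/Δz = 9.8 × 1.2274 × 10⁻³ / 95 = 1.2662 × 10⁻⁴ s⁻².
N = √(1.2662 × 10⁻⁴) = 0.011253 rad s⁻¹ ≈ 0.0113 rad s⁻¹.

0.0113 rad s⁻¹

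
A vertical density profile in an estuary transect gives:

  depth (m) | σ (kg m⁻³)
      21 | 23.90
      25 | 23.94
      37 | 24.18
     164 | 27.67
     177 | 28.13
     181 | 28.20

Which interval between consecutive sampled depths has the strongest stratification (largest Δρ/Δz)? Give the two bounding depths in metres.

164–177 m

Compute the density gradient over each adjacent pair:
  21–25 m: Δρ/Δz = 0.04/4 = 0.010 kg m⁻⁴
  25–37 m: Δρ/Δz = 0.24/12 = 0.020 kg m⁻⁴
  37–164 m: Δρ/Δz = 3.49/127 = 0.027 kg m⁻⁴
  164–177 m: Δρ/Δz = 0.46/13 = 0.035 kg m⁻⁴
  177–181 m: Δρ/Δz = 0.07/4 = 0.018 kg m⁻⁴
The largest gradient is in the 164–177 m interval — the pycnocline.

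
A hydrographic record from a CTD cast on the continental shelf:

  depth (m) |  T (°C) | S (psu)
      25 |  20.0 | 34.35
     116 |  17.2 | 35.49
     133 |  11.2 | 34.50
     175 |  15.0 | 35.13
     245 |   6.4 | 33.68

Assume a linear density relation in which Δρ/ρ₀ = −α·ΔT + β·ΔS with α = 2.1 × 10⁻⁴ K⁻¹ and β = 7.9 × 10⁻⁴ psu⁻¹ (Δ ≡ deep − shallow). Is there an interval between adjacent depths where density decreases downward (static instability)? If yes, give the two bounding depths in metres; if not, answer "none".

Evaluate Δρ/ρ₀ = −αΔT + βΔS across each adjacent pair:
  25–116 m: −αΔT+βΔS = −(2.1 × 10⁻⁴)(-2.8)+(7.9 × 10⁻⁴)(+1.14) = 1.5 × 10⁻³ → stable
  116–133 m: −αΔT+βΔS = −(2.1 × 10⁻⁴)(-6.0)+(7.9 × 10⁻⁴)(-0.99) = 4.8 × 10⁻⁴ → stable
  133–175 m: −αΔT+βΔS = −(2.1 × 10⁻⁴)(+3.8)+(7.9 × 10⁻⁴)(+0.63) = -3.0 × 10⁻⁴ → UNSTABLE
  175–245 m: −αΔT+βΔS = −(2.1 × 10⁻⁴)(-8.6)+(7.9 × 10⁻⁴)(-1.45) = 6.6 × 10⁻⁴ → stable
The 133–175 m interval has Δρ < 0: lighter water underlies denser water.

133–175 m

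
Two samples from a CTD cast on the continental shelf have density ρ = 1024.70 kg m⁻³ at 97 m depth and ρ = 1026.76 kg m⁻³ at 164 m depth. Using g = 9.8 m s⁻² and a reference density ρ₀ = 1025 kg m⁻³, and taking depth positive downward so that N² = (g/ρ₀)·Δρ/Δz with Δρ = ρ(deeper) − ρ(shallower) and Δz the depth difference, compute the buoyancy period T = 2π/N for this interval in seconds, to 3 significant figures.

Δρ = 1026.76 − 1024.70 = 2.06 kg m⁻³ over Δz = 164 − 97 = 67 m.
N² = (9.8/1025) × (2.06/67) = 2.9396 × 10⁻⁴ s⁻².
N = √(2.9396 × 10⁻⁴) = 0.017145 rad s⁻¹, so T = 2π/N = 366.47 s ≈ 366 s.

366 s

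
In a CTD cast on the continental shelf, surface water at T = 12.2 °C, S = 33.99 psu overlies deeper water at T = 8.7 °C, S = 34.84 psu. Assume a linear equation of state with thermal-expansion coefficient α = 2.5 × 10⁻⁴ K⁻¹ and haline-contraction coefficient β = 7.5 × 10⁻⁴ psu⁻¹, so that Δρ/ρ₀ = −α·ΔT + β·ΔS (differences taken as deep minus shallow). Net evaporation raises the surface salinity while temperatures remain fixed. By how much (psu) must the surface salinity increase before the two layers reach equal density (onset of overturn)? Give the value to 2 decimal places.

2.02 psu

Neutral buoyancy requires −α(T_deep − T_surf) + β(S_deep − S_surf′) = 0.
S_surf′ = S_deep − (α/β)·ΔT = 34.84 − (2.5 × 10⁻⁴/7.5 × 10⁻⁴)·(-3.5) = 36.0067 psu.
Increase required: 36.0067 − 33.99 = 2.0167 psu.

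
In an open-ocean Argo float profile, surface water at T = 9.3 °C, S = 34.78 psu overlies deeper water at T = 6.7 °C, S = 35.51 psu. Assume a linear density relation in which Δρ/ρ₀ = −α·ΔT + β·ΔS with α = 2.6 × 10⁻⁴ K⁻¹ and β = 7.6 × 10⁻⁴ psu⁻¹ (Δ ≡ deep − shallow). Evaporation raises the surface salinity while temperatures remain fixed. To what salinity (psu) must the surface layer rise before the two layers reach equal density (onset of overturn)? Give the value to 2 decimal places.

Neutral buoyancy requires −α(T_deep − T_surf) + β(S_deep − S_surf′) = 0.
S_surf′ = S_deep − (α/β)·ΔT = 35.51 − (2.6 × 10⁻⁴/7.6 × 10⁻⁴)·(-2.6) = 36.3995 psu.
Increase required: 36.3995 − 34.78 = 1.6195 psu.

36.40 psu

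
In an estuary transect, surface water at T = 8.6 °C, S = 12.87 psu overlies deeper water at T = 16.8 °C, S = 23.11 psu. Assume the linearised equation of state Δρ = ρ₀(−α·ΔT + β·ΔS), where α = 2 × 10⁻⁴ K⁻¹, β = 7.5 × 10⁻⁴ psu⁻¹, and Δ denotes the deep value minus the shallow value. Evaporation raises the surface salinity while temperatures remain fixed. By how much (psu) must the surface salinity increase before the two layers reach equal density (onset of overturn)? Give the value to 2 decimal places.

8.05 psu

Neutral buoyancy requires −α(T_deep − T_surf) + β(S_deep − S_surf′) = 0.
S_surf′ = S_deep − (α/β)·ΔT = 23.11 − (2 × 10⁻⁴/7.5 × 10⁻⁴)·(+8.2) = 20.9233 psu.
Increase required: 20.9233 − 12.87 = 8.0533 psu.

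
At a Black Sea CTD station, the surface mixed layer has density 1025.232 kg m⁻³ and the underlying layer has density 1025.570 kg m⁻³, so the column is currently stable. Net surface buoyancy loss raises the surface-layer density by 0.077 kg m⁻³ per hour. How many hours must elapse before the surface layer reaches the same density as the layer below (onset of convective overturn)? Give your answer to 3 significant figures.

4.39 hours

Density deficit of the surface layer: 1025.570 − 1025.232 = 0.338 kg m⁻³.
Required change = 0.338 / 0.077 = 4.39 hours.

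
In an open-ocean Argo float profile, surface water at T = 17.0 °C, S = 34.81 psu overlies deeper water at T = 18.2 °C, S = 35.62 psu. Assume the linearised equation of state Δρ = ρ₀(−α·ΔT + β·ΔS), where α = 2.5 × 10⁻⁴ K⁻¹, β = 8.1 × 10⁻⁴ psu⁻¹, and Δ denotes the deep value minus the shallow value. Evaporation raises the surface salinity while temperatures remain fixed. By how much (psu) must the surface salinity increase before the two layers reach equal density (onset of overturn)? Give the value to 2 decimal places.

0.44 psu

Neutral buoyancy requires −α(T_deep − T_surf) + β(S_deep − S_surf′) = 0.
S_surf′ = S_deep − (α/β)·ΔT = 35.62 − (2.5 × 10⁻⁴/8.1 × 10⁻⁴)·(+1.2) = 35.2496 psu.
Increase required: 35.2496 − 34.81 = 0.4396 psu.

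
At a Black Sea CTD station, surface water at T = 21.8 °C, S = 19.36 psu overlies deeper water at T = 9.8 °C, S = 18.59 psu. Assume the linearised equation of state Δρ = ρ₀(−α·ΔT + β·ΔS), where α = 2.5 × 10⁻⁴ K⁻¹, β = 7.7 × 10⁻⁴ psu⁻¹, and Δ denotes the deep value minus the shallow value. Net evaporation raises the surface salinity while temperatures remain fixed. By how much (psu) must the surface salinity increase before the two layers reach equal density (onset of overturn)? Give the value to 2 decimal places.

3.13 psu

Neutral buoyancy requires −α(T_deep − T_surf) + β(S_deep − S_surf′) = 0.
S_surf′ = S_deep − (α/β)·ΔT = 18.59 − (2.5 × 10⁻⁴/7.7 × 10⁻⁴)·(-12.0) = 22.4861 psu.
Increase required: 22.4861 − 19.36 = 3.1261 psu.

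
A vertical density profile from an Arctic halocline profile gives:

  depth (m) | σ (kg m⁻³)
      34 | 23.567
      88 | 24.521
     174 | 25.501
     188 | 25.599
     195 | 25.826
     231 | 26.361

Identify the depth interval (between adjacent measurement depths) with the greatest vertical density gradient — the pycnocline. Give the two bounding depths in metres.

Compute the density gradient over each adjacent pair:
  34–88 m: Δρ/Δz = 0.954/54 = 0.018 kg m⁻⁴
  88–174 m: Δρ/Δz = 0.980/86 = 0.011 kg m⁻⁴
  174–188 m: Δρ/Δz = 0.098/14 = 7.0 × 10⁻³ kg m⁻⁴
  188–195 m: Δρ/Δz = 0.227/7 = 0.032 kg m⁻⁴
  195–231 m: Δρ/Δz = 0.535/36 = 0.015 kg m⁻⁴
The largest gradient is in the 188–195 m interval — the pycnocline.

188–195 m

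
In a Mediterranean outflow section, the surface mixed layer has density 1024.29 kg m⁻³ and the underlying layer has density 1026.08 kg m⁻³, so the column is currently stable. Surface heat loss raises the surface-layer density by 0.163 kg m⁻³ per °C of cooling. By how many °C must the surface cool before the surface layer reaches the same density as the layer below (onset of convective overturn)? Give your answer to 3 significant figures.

Density deficit of the surface layer: 1026.08 − 1024.29 = 1.79 kg m⁻³.
Required change = 1.79 / 0.163 = 11.0 °C.

11.0 °C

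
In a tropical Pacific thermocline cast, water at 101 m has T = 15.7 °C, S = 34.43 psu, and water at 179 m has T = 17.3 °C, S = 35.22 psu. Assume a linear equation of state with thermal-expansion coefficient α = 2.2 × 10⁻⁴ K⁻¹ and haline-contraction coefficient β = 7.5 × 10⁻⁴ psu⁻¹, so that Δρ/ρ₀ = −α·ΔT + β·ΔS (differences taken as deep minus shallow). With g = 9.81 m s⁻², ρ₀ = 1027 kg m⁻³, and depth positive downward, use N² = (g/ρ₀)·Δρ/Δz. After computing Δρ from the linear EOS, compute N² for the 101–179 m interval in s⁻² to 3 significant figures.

ΔT = +1.6 K, ΔS = +0.79 psu (deep − shallow).
Δρ/ρ₀ = −αΔT + βΔS = -3.52 × 10⁻⁴ + 5.925 × 10⁻⁴ = 2.405 × 10⁻⁴, so Δρ ≈ 0.2470 kg m⁻³.
N² = (g/ρ₀)·Δρ/Δz = g·(Δρ/ρ₀)/Δz = 9.81 × 2.405 × 10⁻⁴ / 78 = 3.0247 × 10⁻⁵ s⁻² ≈ 3.02 × 10⁻⁵ s⁻².

3.02 × 10⁻⁵ s⁻²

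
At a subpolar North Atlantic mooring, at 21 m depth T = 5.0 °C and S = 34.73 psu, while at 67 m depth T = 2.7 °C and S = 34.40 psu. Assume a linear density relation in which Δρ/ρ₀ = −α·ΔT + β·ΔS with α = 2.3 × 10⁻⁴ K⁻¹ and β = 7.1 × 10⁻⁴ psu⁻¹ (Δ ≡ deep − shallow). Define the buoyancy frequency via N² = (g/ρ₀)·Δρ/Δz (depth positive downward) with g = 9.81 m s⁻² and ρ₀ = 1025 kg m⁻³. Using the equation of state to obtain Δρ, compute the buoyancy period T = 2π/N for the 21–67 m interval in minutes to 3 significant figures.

ΔT = -2.3 K, ΔS = -0.33 psu (deep − shallow).
Δρ/ρ₀ = −αΔT + βΔS = 5.29 × 10⁻⁴ − 2.343 × 10⁻⁴ = 2.947 × 10⁻⁴, so Δρ ≈ 0.3021 kg m⁻³.
N² = (g/ρ₀)·Δρ/Δz = g·(Δρ/ρ₀)/Δz = 9.81 × 2.947 × 10⁻⁴ / 46 = 6.2848 × 10⁻⁵ s⁻².
N = √(6.2848 × 10⁻⁵) = 7.9277 × 10⁻³ rad s⁻¹ → T = 2π/N = 792.56 s = 13.209 min ≈ 13.2 min.

13.2 min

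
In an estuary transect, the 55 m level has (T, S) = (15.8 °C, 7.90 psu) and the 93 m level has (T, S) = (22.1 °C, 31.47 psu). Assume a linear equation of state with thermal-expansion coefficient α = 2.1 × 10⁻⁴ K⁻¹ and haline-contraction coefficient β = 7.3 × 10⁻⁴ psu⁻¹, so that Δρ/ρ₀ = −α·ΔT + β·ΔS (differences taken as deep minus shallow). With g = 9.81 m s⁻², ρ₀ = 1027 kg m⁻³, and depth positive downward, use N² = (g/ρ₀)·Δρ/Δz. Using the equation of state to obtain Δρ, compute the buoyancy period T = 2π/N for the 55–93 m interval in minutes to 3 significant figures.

ΔT = +6.3 K, ΔS = +23.57 psu (deep − shallow).
Δρ/ρ₀ = −αΔT + βΔS = -1.323 × 10⁻³ + 0.0172061 = 0.0158831, so Δρ ≈ 16.31 kg m⁻³.
N² = (g/ρ₀)·Δρ/Δz = g·(Δρ/ρ₀)/Δz = 9.81 × 0.0158831 / 38 = 4.1003 × 10⁻³ s⁻².
N = √(4.1003 × 10⁻³) = 0.064034 rad s⁻¹ → T = 2π/N = 98.123 s = 1.6354 min ≈ 1.64 min.

1.64 min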